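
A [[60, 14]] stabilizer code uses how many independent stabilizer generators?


For an [[n,k]] stabilizer code:
Number of stabilizer generators = n - k
= 60 - 14
= 46

46


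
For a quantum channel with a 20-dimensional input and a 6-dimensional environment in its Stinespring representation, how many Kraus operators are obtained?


Tracing out the environment in an orthonormal basis {|i>_E} gives Kraus operators K_i = <i|_E U |0>_E.
Number of Kraus operators = dim(H_env) = d_env
= 6

6


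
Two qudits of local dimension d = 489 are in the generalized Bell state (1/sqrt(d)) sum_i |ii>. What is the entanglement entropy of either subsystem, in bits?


For a maximally entangled state in d x d:
S = log2(d) = log2(489)
= 8.9337

8.9337


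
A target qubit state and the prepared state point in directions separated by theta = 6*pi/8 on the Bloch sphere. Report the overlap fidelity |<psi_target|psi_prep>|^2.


For states separated by angle theta on Bloch sphere:
F = cos^2(theta/2)
theta = 6*pi/8 = 2.3562
theta/2 = 1.1781
cos(theta/2) = 0.3827
F = 0.1464

0.1464


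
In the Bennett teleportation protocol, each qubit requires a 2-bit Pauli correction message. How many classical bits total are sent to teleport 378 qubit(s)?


Quantum teleportation requires 2 classical bits per qubit teleported.
378 qubit(s) -> 2 * 378 = 756 classical bits

756


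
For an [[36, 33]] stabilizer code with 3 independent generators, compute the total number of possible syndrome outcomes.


Each stabilizer generator gives a binary (+1 or -1) measurement outcome.
With 3 independent generators:
Total syndromes = 2^3
= 8

8


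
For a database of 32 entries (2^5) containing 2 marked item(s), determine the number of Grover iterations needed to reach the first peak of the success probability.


After j Grover iterations the success probability is P(j) = sin^2((2j+1)*theta), where sin(theta) = sqrt(k/N).
N = 2^5 = 32, k = 2
sin(theta) = sqrt(k/N) = 0.25
theta = arcsin(sqrt(k/N)) = 0.2526802551 rad
P(j) reaches its first maximum when (2j+1)*theta is as close as possible to pi/2, i.e. j = round(pi/(4*theta) - 1/2).
pi/(4*theta) - 1/2 = 2.6083
(For comparison, the common estimate pi/4 * sqrt(N/k) = 3.1416; the exact maximiser is used here.)
Optimal iterations = 3

3


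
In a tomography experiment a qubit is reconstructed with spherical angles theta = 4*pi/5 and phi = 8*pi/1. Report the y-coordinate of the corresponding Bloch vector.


theta = 2.5133, phi = 25.1327
r_y = sin(theta)*sin(phi) = 0.5878 * 0.0000
r_y = 0.0000

0.0000


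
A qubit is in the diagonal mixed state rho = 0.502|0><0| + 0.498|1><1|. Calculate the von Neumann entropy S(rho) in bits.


S = -p*log2(p) - (1-p)*log2(1-p)
p = 0.5020, 1-p = 0.4980
= -0.5020 * log2(0.5020) - 0.4980 * log2(0.4980)
= -(-0.4991) - (-0.5009)
= 1.0000

1.0000


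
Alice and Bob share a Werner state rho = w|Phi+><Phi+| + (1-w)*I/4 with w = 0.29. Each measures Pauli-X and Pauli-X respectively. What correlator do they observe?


|Phi+> = (|00> + |11>)/sqrt(2)
For the pure Bell state, <X_A X_B> = +1 (Bell-state Pauli correlator).
The maximally-mixed part I/4 has tr(I/4 * P tensor P) = 0 for any traceless Pauli P.
So <X_A X_B>_rho = w * (+1) + (1 - w) * 0
= 0.29 * (+1)
= 0.2900

0.2900


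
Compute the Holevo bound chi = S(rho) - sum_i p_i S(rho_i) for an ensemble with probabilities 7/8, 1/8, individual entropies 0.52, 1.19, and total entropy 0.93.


chi = S(rho) - sum_i p_i * S(rho_i)
Weighted entropy = 7/8 * 0.52 + 1/8 * 1.19
= 0.6038
chi = 0.93 - 0.6038
= 0.3263

0.3263


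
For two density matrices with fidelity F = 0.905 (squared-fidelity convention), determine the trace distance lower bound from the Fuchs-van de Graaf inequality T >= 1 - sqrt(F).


Fuchs-van de Graaf (squared-fidelity convention): 1 - sqrt(F) <= T <= sqrt(1 - F).
Lower bound: T >= 1 - sqrt(F)
sqrt(F) = sqrt(0.905) = 0.9513
T >= 1 - 0.9513
T >= 0.0487

0.0487


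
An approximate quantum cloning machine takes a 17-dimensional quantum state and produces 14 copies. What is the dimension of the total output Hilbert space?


Output space = H^(tensor 14) where dim(H) = 17
dim = 17^14
= 289 (after 2 factors)
= 4913 (after 3 factors)
= 83521 (after 4 factors)
= 1419857 (after 5 factors)
= 24137569 (after 6 factors)
= 410338673 (after 7 factors)
= 6975757441 (after 8 factors)
= 118587876497 (after 9 factors)
= 2015993900449 (after 10 factors)
= 34271896307633 (after 11 factors)
= 582622237229761 (after 12 factors)
= 9904578032905937 (after 13 factors)
= 168377826559400929 (after 14 factors)
= 168377826559400929

168377826559400929


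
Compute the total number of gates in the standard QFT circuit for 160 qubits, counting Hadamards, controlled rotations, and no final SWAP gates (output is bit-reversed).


Hadamard gates: 160
Controlled rotations: n*(n-1)/2 = 160*159/2 = 12720
SWAP gates: 0 (omitted)
Total = 160 + 12720
= 12880

12880


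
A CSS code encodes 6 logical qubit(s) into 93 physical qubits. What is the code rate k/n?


Code rate R = k/n
= 6/93
= 0.0645

0.0645


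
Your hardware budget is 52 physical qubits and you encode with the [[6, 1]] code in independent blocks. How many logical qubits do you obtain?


Each code block uses 6 physical qubits for 1 logical qubit(s).
Number of complete blocks = floor(52 / 6) = 8
Logical qubits = 8 * 1
= 8

8


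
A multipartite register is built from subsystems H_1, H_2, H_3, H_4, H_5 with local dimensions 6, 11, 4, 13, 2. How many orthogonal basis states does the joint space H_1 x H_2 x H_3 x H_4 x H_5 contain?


dim(H_1 x H_2 x H_3 x H_4 x H_5) = 6 * 11 * 4 * 13 * 2
= 66 * 4 * 13 * 2
= 264 * 13 * 2
= 3432 * 2
= 6864

6864


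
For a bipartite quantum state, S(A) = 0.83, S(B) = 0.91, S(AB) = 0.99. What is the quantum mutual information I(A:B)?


I(A:B) = S(A) + S(B) - S(AB)
= 0.83 + 0.91 - 0.99
= 0.7500

0.7500


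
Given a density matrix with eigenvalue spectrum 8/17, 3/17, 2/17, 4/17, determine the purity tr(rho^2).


tr(rho^2) = sum of eigenvalues squared
= (8/17)^2 + (3/17)^2 + (2/17)^2 + (4/17)^2
= (64 + 9 + 4 + 16) / 289
= 93/289
= 0.3218

0.3218


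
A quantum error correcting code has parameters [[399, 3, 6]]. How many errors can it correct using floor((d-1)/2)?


Code parameters: [[399, 3, 6]], distance d = 6.
Number of correctable errors = floor((d-1)/2)
= floor((6 - 1)/2)
= floor(5/2)
= 2

2


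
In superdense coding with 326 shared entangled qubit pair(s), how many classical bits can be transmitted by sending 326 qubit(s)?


Superdense coding allows 2 classical bits per shared entangled pair.
326 pair(s) -> 2 * 326 = 652 classical bits

652


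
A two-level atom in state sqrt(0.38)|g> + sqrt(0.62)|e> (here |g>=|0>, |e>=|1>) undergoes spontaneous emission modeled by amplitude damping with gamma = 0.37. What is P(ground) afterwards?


For amplitude damping with parameter gamma on state sqrt(a)|0> + sqrt(b)|1>:
alpha^2 = 0.38, beta^2 = 0.62
P(|0>) = alpha^2 + gamma * beta^2
= 0.38 + 0.37 * 0.62
= 0.38 + 0.2294
= 0.6094

0.6094


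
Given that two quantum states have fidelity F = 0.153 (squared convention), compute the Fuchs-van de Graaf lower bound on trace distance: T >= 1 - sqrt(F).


Fuchs-van de Graaf (squared-fidelity convention): 1 - sqrt(F) <= T <= sqrt(1 - F).
Lower bound: T >= 1 - sqrt(F)
sqrt(F) = sqrt(0.153) = 0.3912
T >= 1 - 0.3912
T >= 0.6088

0.6088


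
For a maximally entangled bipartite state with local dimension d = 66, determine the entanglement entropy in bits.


For a maximally entangled state in d x d:
S = log2(d) = log2(66)
= 6.0444

6.0444


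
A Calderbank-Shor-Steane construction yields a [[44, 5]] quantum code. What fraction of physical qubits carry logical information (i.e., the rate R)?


Code rate R = k/n
= 5/44
= 0.1136

0.1136


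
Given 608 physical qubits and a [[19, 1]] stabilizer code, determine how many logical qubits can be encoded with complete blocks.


Each code block uses 19 physical qubits for 1 logical qubit(s).
Number of complete blocks = floor(608 / 19) = 32
Logical qubits = 32 * 1
= 32

32


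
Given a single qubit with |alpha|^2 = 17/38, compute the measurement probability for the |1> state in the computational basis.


|alpha|^2 = 17/38 = 0.4474
|beta|^2 = 1 - 17/38 = 21/38 = 0.5526
P(|1>) = |beta|^2 = 0.5526

0.5526


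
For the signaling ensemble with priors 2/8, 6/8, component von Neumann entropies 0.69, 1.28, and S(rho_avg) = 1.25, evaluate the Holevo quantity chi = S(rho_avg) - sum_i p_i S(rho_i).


chi = S(rho) - sum_i p_i * S(rho_i)
Weighted entropy = 2/8 * 0.69 + 6/8 * 1.28
= 1.1325
chi = 1.25 - 1.1325
= 0.1175

0.1175


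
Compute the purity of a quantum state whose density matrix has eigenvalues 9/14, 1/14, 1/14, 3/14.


tr(rho^2) = sum of eigenvalues squared
= (9/14)^2 + (1/14)^2 + (1/14)^2 + (3/14)^2
= (81 + 1 + 1 + 9) / 196
= 92/196
= 0.4694

0.4694


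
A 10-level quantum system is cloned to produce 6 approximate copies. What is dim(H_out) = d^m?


Output space = H^(tensor 6) where dim(H) = 10
dim = 10^6
= 100 (after 2 factors)
= 1000 (after 3 factors)
= 10000 (after 4 factors)
= 100000 (after 5 factors)
= 1000000 (after 6 factors)
= 1000000

1000000


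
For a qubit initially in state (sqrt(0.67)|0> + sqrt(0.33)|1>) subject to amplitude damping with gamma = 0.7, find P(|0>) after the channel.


For amplitude damping with parameter gamma on state sqrt(a)|0> + sqrt(b)|1>:
alpha^2 = 0.67, beta^2 = 0.33
P(|0>) = alpha^2 + gamma * beta^2
= 0.67 + 0.7 * 0.33
= 0.67 + 0.2310
= 0.9010

0.9010


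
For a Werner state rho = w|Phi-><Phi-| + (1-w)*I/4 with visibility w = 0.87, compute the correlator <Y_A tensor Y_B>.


|Phi-> = (|00> - |11>)/sqrt(2)
For the pure Bell state, <Y_A Y_B> = +1 (Bell-state Pauli correlator).
The maximally-mixed part I/4 has tr(I/4 * P tensor P) = 0 for any traceless Pauli P.
So <Y_A Y_B>_rho = w * (+1) + (1 - w) * 0
= 0.87 * (+1)
= 0.8700

0.8700


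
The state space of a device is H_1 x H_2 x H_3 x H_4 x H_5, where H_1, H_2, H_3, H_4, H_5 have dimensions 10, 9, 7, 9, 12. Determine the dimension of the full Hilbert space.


dim(H_1 x H_2 x H_3 x H_4 x H_5) = 10 * 9 * 7 * 9 * 12
= 90 * 7 * 9 * 12
= 630 * 9 * 12
= 5670 * 12
= 68040

68040


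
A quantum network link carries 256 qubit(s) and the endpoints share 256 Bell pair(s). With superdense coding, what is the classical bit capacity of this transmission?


Superdense coding allows 2 classical bits per shared entangled pair.
256 pair(s) -> 2 * 256 = 512 classical bits

512


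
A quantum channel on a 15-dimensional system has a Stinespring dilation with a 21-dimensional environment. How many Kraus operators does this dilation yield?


Tracing out the environment in an orthonormal basis {|i>_E} gives Kraus operators K_i = <i|_E U |0>_E.
Number of Kraus operators = dim(H_env) = d_env
= 21

21


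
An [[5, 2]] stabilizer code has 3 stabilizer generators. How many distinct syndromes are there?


Each stabilizer generator gives a binary (+1 or -1) measurement outcome.
With 3 independent generators:
Total syndromes = 2^3
= 8

8


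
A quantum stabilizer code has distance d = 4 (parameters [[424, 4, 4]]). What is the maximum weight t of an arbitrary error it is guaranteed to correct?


Code parameters: [[424, 4, 4]], distance d = 4.
Number of correctable errors = floor((d-1)/2)
= floor((4 - 1)/2)
= floor(3/2)
= 1

1


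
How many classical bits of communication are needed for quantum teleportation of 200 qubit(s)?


Quantum teleportation requires 2 classical bits per qubit teleported.
200 qubit(s) -> 2 * 200 = 400 classical bits

400


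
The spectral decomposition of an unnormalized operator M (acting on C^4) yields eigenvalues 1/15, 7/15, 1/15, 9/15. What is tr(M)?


tr(M) = sum of eigenvalues
= 1/15 + 7/15 + 1/15 + 9/15
= 18/15
= 1.2000

1.2000


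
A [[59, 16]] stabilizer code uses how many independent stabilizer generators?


For an [[n,k]] stabilizer code:
Number of stabilizer generators = n - k
= 59 - 16
= 43

43


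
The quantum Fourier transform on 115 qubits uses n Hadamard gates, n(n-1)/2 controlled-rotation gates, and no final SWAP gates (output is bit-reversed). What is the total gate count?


Hadamard gates: 115
Controlled rotations: n*(n-1)/2 = 115*114/2 = 6555
SWAP gates: 0 (omitted)
Total = 115 + 6555
= 6670

6670


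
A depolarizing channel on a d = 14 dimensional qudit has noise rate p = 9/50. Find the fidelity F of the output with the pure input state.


F = (1-p) + p/d
= (1 - 0.1800) + 0.1800/14
= 0.8200 + 0.0129
= 0.8329

0.8329


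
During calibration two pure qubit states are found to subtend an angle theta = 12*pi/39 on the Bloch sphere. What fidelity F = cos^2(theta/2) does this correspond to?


For states separated by angle theta on Bloch sphere:
F = cos^2(theta/2)
theta = 12*pi/39 = 0.9666
theta/2 = 0.4833
cos(theta/2) = 0.8855
F = 0.7840

0.7840


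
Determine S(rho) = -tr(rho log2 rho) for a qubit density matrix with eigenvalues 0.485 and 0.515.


S = -p*log2(p) - (1-p)*log2(1-p)
p = 0.4850, 1-p = 0.5150
= -0.4850 * log2(0.4850) - 0.5150 * log2(0.5150)
= -(-0.5063) - (-0.4930)
= 0.9994

0.9994


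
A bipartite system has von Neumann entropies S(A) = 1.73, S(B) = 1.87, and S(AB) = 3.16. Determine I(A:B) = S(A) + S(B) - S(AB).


I(A:B) = S(A) + S(B) - S(AB)
= 1.73 + 1.87 - 3.16
= 0.4400

0.4400


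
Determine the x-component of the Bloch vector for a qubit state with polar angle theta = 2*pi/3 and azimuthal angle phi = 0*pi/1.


theta = 2.0944, phi = 0.0000
r_x = sin(theta)*cos(phi) = 0.8660 * 1.0000
r_x = 0.8660

0.8660


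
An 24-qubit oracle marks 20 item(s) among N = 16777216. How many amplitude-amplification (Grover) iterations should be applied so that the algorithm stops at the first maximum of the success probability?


After j Grover iterations the success probability is P(j) = sin^2((2j+1)*theta), where sin(theta) = sqrt(k/N).
N = 2^24 = 16777216, k = 20
sin(theta) = sqrt(k/N) = 0.001091830067
theta = arcsin(sqrt(k/N)) = 0.001091830284 rad
P(j) reaches its first maximum when (2j+1)*theta is as close as possible to pi/2, i.e. j = round(pi/(4*theta) - 1/2).
pi/(4*theta) - 1/2 = 718.8409
(For comparison, the common estimate pi/4 * sqrt(N/k) = 719.3410; the exact maximiser is used here.)
Optimal iterations = 719

719


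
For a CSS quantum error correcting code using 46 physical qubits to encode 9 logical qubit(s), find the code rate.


Code rate R = k/n
= 9/46
= 0.1957

0.1957


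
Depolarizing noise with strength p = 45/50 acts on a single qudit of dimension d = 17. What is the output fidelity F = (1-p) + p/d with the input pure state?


F = (1-p) + p/d
= (1 - 0.9000) + 0.9000/17
= 0.1000 + 0.0529
= 0.1529

0.1529


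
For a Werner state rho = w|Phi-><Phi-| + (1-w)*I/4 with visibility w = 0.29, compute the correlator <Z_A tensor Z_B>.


|Phi-> = (|00> - |11>)/sqrt(2)
For the pure Bell state, <Z_A Z_B> = +1 (Bell-state Pauli correlator).
The maximally-mixed part I/4 has tr(I/4 * P tensor P) = 0 for any traceless Pauli P.
So <Z_A Z_B>_rho = w * (+1) + (1 - w) * 0
= 0.29 * (+1)
= 0.2900

0.2900


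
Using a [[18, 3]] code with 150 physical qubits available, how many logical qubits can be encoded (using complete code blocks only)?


Each code block uses 18 physical qubits for 3 logical qubit(s).
Number of complete blocks = floor(150 / 18) = 8
Logical qubits = 8 * 3
= 24

24


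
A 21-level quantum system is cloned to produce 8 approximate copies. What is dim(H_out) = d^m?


Output space = H^(tensor 8) where dim(H) = 21
dim = 21^8
= 441 (after 2 factors)
= 9261 (after 3 factors)
= 194481 (after 4 factors)
= 4084101 (after 5 factors)
= 85766121 (after 6 factors)
= 1801088541 (after 7 factors)
= 37822859361 (after 8 factors)
= 37822859361

37822859361


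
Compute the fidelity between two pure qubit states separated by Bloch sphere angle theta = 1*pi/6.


For states separated by angle theta on Bloch sphere:
F = cos^2(theta/2)
theta = 1*pi/6 = 0.5236
theta/2 = 0.2618
cos(theta/2) = 0.9659
F = 0.9330

0.9330


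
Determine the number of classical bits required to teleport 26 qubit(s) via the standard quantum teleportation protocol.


Quantum teleportation requires 2 classical bits per qubit teleported.
26 qubit(s) -> 2 * 26 = 52 classical bits

52


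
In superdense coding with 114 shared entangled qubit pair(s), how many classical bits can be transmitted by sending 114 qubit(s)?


Superdense coding allows 2 classical bits per shared entangled pair.
114 pair(s) -> 2 * 114 = 228 classical bits

228


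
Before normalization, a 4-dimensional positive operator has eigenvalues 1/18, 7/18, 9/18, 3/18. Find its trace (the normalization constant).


tr(M) = sum of eigenvalues
= 1/18 + 7/18 + 9/18 + 3/18
= 20/18
= 1.1111

1.1111


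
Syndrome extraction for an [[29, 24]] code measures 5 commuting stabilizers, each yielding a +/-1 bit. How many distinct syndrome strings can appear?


Each stabilizer generator gives a binary (+1 or -1) measurement outcome.
With 5 independent generators:
Total syndromes = 2^5
= 32

32


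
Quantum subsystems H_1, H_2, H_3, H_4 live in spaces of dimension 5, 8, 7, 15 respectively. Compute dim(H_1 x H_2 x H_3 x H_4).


dim(H_1 x H_2 x H_3 x H_4) = 5 * 8 * 7 * 15
= 40 * 7 * 15
= 280 * 15
= 4200

4200


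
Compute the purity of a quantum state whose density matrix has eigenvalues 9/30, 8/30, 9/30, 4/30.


tr(rho^2) = sum of eigenvalues squared
= (9/30)^2 + (8/30)^2 + (9/30)^2 + (4/30)^2
= (81 + 64 + 81 + 16) / 900
= 242/900
= 0.2689

0.2689


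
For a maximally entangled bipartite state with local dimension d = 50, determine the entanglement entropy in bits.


For a maximally entangled state in d x d:
S = log2(d) = log2(50)
= 5.6439

5.6439


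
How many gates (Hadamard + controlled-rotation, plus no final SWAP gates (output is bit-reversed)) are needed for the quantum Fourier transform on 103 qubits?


Hadamard gates: 103
Controlled rotations: n*(n-1)/2 = 103*102/2 = 5253
SWAP gates: 0 (omitted)
Total = 103 + 5253
= 5356

5356


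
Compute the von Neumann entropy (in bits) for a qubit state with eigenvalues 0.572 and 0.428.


S = -p*log2(p) - (1-p)*log2(1-p)
p = 0.5720, 1-p = 0.4280
= -0.5720 * log2(0.5720) - 0.4280 * log2(0.4280)
= -(-0.4610) - (-0.5240)
= 0.9850

0.9850


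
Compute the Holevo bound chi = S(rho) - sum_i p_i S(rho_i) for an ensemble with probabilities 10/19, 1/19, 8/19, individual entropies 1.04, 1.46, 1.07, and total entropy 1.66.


chi = S(rho) - sum_i p_i * S(rho_i)
Weighted entropy = 10/19 * 1.04 + 1/19 * 1.46 + 8/19 * 1.07
= 1.0747
chi = 1.66 - 1.0747
= 0.5853

0.5853


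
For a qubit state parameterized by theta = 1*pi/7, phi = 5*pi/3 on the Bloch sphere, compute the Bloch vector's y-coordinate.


theta = 0.4488, phi = 5.2360
r_y = sin(theta)*sin(phi) = 0.4339 * -0.8660
r_y = -0.3758

-0.3758


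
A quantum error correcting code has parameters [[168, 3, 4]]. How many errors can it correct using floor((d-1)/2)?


Code parameters: [[168, 3, 4]], distance d = 4.
Number of correctable errors = floor((d-1)/2)
= floor((4 - 1)/2)
= floor(3/2)
= 1

1


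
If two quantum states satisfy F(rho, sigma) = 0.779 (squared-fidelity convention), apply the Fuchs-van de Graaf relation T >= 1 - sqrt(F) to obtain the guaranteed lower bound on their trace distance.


Fuchs-van de Graaf (squared-fidelity convention): 1 - sqrt(F) <= T <= sqrt(1 - F).
Lower bound: T >= 1 - sqrt(F)
sqrt(F) = sqrt(0.779) = 0.8826
T >= 1 - 0.8826
T >= 0.1174

0.1174


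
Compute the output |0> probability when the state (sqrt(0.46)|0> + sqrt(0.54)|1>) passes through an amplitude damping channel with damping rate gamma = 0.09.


For amplitude damping with parameter gamma on state sqrt(a)|0> + sqrt(b)|1>:
alpha^2 = 0.46, beta^2 = 0.54
P(|0>) = alpha^2 + gamma * beta^2
= 0.46 + 0.09 * 0.54
= 0.46 + 0.0486
= 0.5086

0.5086


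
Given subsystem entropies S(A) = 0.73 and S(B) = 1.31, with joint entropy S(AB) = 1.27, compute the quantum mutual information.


I(A:B) = S(A) + S(B) - S(AB)
= 0.73 + 1.31 - 1.27
= 0.7700

0.7700


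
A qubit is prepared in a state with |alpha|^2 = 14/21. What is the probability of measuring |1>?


|alpha|^2 = 14/21 = 0.6667
|beta|^2 = 1 - 14/21 = 7/21 = 0.3333
P(|1>) = |beta|^2 = 0.3333

0.3333


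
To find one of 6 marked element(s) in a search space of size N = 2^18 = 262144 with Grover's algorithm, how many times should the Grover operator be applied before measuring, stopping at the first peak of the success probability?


After j Grover iterations the success probability is P(j) = sin^2((2j+1)*theta), where sin(theta) = sqrt(k/N).
N = 2^18 = 262144, k = 6
sin(theta) = sqrt(k/N) = 0.004784159654
theta = arcsin(sqrt(k/N)) = 0.004784177904 rad
P(j) reaches its first maximum when (2j+1)*theta is as close as possible to pi/2, i.e. j = round(pi/(4*theta) - 1/2).
pi/(4*theta) - 1/2 = 163.6658
(For comparison, the common estimate pi/4 * sqrt(N/k) = 164.1664; the exact maximiser is used here.)
Optimal iterations = 164

164


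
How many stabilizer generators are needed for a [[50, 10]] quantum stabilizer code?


For an [[n,k]] stabilizer code:
Number of stabilizer generators = n - k
= 50 - 10
= 40

40


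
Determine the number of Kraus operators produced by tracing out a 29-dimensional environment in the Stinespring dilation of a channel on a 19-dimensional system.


Tracing out the environment in an orthonormal basis {|i>_E} gives Kraus operators K_i = <i|_E U |0>_E.
Number of Kraus operators = dim(H_env) = d_env
= 29

29


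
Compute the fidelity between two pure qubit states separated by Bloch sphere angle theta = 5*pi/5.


For states separated by angle theta on Bloch sphere:
F = cos^2(theta/2)
theta = 5*pi/5 = 3.1416
theta/2 = 1.5708
cos(theta/2) = 0.0000
F = 0.0000

0.0000


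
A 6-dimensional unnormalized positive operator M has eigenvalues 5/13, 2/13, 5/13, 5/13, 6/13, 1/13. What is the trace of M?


tr(M) = sum of eigenvalues
= 5/13 + 2/13 + 5/13 + 5/13 + 6/13 + 1/13
= 24/13
= 1.8462

1.8462


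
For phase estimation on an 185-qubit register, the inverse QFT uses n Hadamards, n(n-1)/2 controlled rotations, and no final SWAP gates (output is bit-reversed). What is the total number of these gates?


Hadamard gates: 185
Controlled rotations: n*(n-1)/2 = 185*184/2 = 17020
SWAP gates: 0 (omitted)
Total = 185 + 17020
= 17205

17205


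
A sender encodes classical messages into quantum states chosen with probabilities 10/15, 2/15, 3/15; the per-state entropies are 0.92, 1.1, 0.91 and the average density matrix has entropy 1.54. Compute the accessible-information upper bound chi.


chi = S(rho) - sum_i p_i * S(rho_i)
Weighted entropy = 10/15 * 0.92 + 2/15 * 1.1 + 3/15 * 0.91
= 0.9420
chi = 1.54 - 0.9420
= 0.5980

0.5980


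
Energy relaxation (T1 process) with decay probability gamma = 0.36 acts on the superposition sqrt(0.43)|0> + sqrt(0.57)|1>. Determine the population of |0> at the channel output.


For amplitude damping with parameter gamma on state sqrt(a)|0> + sqrt(b)|1>:
alpha^2 = 0.43, beta^2 = 0.57
P(|0>) = alpha^2 + gamma * beta^2
= 0.43 + 0.36 * 0.57
= 0.43 + 0.2052
= 0.6352

0.6352


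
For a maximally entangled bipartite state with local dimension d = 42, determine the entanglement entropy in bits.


For a maximally entangled state in d x d:
S = log2(d) = log2(42)
= 5.3923

5.3923


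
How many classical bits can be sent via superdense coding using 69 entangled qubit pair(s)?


Superdense coding allows 2 classical bits per shared entangled pair.
69 pair(s) -> 2 * 69 = 138 classical bits

138


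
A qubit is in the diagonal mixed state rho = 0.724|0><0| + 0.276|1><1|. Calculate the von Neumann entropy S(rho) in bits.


S = -p*log2(p) - (1-p)*log2(1-p)
p = 0.7240, 1-p = 0.2760
= -0.7240 * log2(0.7240) - 0.2760 * log2(0.2760)
= -(-0.3373) - (-0.5126)
= 0.8499

0.8499


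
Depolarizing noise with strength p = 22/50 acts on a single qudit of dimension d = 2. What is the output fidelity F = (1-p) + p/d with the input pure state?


F = (1-p) + p/d
= (1 - 0.4400) + 0.4400/2
= 0.5600 + 0.2200
= 0.7800

0.7800


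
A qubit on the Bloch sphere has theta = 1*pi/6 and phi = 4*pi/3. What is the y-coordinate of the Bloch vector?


theta = 0.5236, phi = 4.1888
r_y = sin(theta)*sin(phi) = 0.5000 * -0.8660
r_y = -0.4330

-0.4330


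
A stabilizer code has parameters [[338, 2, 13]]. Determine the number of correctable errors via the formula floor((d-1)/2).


Code parameters: [[338, 2, 13]], distance d = 13.
Number of correctable errors = floor((d-1)/2)
= floor((13 - 1)/2)
= floor(12/2)
= 6

6


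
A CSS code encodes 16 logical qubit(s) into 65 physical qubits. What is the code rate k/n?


Code rate R = k/n
= 16/65
= 0.2462

0.2462


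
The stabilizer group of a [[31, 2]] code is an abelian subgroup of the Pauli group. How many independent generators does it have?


For an [[n,k]] stabilizer code:
Number of stabilizer generators = n - k
= 31 - 2
= 29

29


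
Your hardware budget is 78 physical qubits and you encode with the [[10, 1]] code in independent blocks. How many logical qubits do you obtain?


Each code block uses 10 physical qubits for 1 logical qubit(s).
Number of complete blocks = floor(78 / 10) = 7
Logical qubits = 7 * 1
= 7

7


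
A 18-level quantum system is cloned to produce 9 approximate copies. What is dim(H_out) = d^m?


Output space = H^(tensor 9) where dim(H) = 18
dim = 18^9
= 324 (after 2 factors)
= 5832 (after 3 factors)
= 104976 (after 4 factors)
= 1889568 (after 5 factors)
= 34012224 (after 6 factors)
= 612220032 (after 7 factors)
= 11019960576 (after 8 factors)
= 198359290368 (after 9 factors)
= 198359290368

198359290368


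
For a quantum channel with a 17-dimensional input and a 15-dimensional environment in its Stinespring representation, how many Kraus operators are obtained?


Tracing out the environment in an orthonormal basis {|i>_E} gives Kraus operators K_i = <i|_E U |0>_E.
Number of Kraus operators = dim(H_env) = d_env
= 15

15


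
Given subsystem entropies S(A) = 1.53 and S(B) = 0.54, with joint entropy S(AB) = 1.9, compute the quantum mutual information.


I(A:B) = S(A) + S(B) - S(AB)
= 1.53 + 0.54 - 1.9
= 0.1700

0.1700


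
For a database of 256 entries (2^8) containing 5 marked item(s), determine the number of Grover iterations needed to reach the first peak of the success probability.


After j Grover iterations the success probability is P(j) = sin^2((2j+1)*theta), where sin(theta) = sqrt(k/N).
N = 2^8 = 256, k = 5
sin(theta) = sqrt(k/N) = 0.1397542486
theta = arcsin(sqrt(k/N)) = 0.1402132233 rad
P(j) reaches its first maximum when (2j+1)*theta is as close as possible to pi/2, i.e. j = round(pi/(4*theta) - 1/2).
pi/(4*theta) - 1/2 = 5.1015
(For comparison, the common estimate pi/4 * sqrt(N/k) = 5.6199; the exact maximiser is used here.)
Optimal iterations = 5

5


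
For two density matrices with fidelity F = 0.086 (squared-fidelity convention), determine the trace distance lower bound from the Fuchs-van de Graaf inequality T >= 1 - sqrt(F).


Fuchs-van de Graaf (squared-fidelity convention): 1 - sqrt(F) <= T <= sqrt(1 - F).
Lower bound: T >= 1 - sqrt(F)
sqrt(F) = sqrt(0.086) = 0.2933
T >= 1 - 0.2933
T >= 0.7067

0.7067


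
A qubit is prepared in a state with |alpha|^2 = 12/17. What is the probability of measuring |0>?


|alpha|^2 = 12/17 = 0.7059
|beta|^2 = 1 - 12/17 = 5/17 = 0.2941
P(|0>) = |alpha|^2 = 0.7059

0.7059


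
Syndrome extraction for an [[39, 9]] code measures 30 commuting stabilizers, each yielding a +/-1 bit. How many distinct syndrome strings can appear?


Each stabilizer generator gives a binary (+1 or -1) measurement outcome.
With 30 independent generators:
Total syndromes = 2^30
= 1073741824

1073741824


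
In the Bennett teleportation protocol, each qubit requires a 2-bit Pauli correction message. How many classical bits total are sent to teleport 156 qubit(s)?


Quantum teleportation requires 2 classical bits per qubit teleported.
156 qubit(s) -> 2 * 156 = 312 classical bits

312


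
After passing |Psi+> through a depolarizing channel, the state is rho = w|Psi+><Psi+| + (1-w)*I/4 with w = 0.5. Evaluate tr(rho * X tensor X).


|Psi+> = (|01> + |10>)/sqrt(2)
For the pure Bell state, <X_A X_B> = +1 (Bell-state Pauli correlator).
The maximally-mixed part I/4 has tr(I/4 * P tensor P) = 0 for any traceless Pauli P.
So <X_A X_B>_rho = w * (+1) + (1 - w) * 0
= 0.5 * (+1)
= 0.5000

0.5000


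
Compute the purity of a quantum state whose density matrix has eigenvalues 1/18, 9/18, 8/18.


tr(rho^2) = sum of eigenvalues squared
= (1/18)^2 + (9/18)^2 + (8/18)^2
= (1 + 81 + 64) / 324
= 146/324
= 0.4506

0.4506


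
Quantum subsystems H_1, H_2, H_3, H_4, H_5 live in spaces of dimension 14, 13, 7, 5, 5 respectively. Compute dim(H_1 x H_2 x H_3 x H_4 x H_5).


dim(H_1 x H_2 x H_3 x H_4 x H_5) = 14 * 13 * 7 * 5 * 5
= 182 * 7 * 5 * 5
= 1274 * 5 * 5
= 6370 * 5
= 31850

31850


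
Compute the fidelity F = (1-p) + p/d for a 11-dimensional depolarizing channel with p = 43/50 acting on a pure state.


F = (1-p) + p/d
= (1 - 0.8600) + 0.8600/11
= 0.1400 + 0.0782
= 0.2182

0.2182


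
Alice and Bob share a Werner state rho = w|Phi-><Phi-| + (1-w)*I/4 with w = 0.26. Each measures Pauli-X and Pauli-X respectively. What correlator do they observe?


|Phi-> = (|00> - |11>)/sqrt(2)
For the pure Bell state, <X_A X_B> = -1 (Bell-state Pauli correlator).
The maximally-mixed part I/4 has tr(I/4 * P tensor P) = 0 for any traceless Pauli P.
So <X_A X_B>_rho = w * (-1) + (1 - w) * 0
= 0.26 * (-1)
= -0.2600

-0.2600


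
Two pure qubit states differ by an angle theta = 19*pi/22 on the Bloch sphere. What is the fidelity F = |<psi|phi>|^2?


For states separated by angle theta on Bloch sphere:
F = cos^2(theta/2)
theta = 19*pi/22 = 2.7132
theta/2 = 1.3566
cos(theta/2) = 0.2126
F = 0.0452

0.0452


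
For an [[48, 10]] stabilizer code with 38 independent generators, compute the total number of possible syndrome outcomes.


Each stabilizer generator gives a binary (+1 or -1) measurement outcome.
With 38 independent generators:
Total syndromes = 2^38
= 274877906944

274877906944


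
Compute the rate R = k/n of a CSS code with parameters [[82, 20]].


Code rate R = k/n
= 20/82
= 0.2439

0.2439


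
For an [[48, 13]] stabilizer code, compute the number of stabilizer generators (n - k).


For an [[n,k]] stabilizer code:
Number of stabilizer generators = n - k
= 48 - 13
= 35

35


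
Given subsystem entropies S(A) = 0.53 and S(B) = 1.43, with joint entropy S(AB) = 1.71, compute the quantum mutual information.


I(A:B) = S(A) + S(B) - S(AB)
= 0.53 + 1.43 - 1.71
= 0.2500

0.2500


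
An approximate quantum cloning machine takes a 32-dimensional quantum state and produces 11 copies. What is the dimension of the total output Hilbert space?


Output space = H^(tensor 11) where dim(H) = 32
dim = 32^11
= 1024 (after 2 factors)
= 32768 (after 3 factors)
= 1048576 (after 4 factors)
= 33554432 (after 5 factors)
= 1073741824 (after 6 factors)
= 34359738368 (after 7 factors)
= 1099511627776 (after 8 factors)
= 35184372088832 (after 9 factors)
= 1125899906842624 (after 10 factors)
= 36028797018963968 (after 11 factors)
= 36028797018963968

36028797018963968


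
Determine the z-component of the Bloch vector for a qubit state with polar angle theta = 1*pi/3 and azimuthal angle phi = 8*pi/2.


theta = 1.0472, phi = 12.5664
r_z = cos(theta) = 0.5000

0.5000


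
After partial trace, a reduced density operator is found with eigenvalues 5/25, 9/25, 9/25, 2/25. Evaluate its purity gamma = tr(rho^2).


tr(rho^2) = sum of eigenvalues squared
= (5/25)^2 + (9/25)^2 + (9/25)^2 + (2/25)^2
= (25 + 81 + 81 + 4) / 625
= 191/625
= 0.3056

0.3056


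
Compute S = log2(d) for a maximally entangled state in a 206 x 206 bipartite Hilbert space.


For a maximally entangled state in d x d:
S = log2(d) = log2(206)
= 7.6865

7.6865


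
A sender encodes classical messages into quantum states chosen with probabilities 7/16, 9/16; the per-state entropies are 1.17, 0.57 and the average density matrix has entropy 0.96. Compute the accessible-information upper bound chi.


chi = S(rho) - sum_i p_i * S(rho_i)
Weighted entropy = 7/16 * 1.17 + 9/16 * 0.57
= 0.8325
chi = 0.96 - 0.8325
= 0.1275

0.1275


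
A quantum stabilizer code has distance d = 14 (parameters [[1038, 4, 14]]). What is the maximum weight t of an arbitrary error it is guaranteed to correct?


Code parameters: [[1038, 4, 14]], distance d = 14.
Number of correctable errors = floor((d-1)/2)
= floor((14 - 1)/2)
= floor(13/2)
= 6

6


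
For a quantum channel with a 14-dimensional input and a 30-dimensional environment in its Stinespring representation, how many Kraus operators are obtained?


Tracing out the environment in an orthonormal basis {|i>_E} gives Kraus operators K_i = <i|_E U |0>_E.
Number of Kraus operators = dim(H_env) = d_env
= 30

30


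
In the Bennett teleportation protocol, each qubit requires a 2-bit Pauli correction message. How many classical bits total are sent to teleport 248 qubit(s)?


Quantum teleportation requires 2 classical bits per qubit teleported.
248 qubit(s) -> 2 * 248 = 496 classical bits

496


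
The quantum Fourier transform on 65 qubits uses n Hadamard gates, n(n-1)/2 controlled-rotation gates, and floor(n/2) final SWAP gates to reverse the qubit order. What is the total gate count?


Hadamard gates: 65
Controlled rotations: n*(n-1)/2 = 65*64/2 = 2080
SWAP gates: floor(n/2) = floor(65/2) = 32
Total = 65 + 2080 + 32
= 2177

2177


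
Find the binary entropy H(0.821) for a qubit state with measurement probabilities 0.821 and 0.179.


S = -p*log2(p) - (1-p)*log2(1-p)
p = 0.8210, 1-p = 0.1790
= -0.8210 * log2(0.8210) - 0.1790 * log2(0.1790)
= -(-0.2336) - (-0.4443)
= 0.6779

0.6779


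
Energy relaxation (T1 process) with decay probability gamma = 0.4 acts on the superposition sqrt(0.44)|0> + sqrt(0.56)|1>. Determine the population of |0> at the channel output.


For amplitude damping with parameter gamma on state sqrt(a)|0> + sqrt(b)|1>:
alpha^2 = 0.44, beta^2 = 0.56
P(|0>) = alpha^2 + gamma * beta^2
= 0.44 + 0.4 * 0.56
= 0.44 + 0.2240
= 0.6640

0.6640


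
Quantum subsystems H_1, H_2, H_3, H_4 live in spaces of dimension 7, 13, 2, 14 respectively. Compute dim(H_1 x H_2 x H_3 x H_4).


dim(H_1 x H_2 x H_3 x H_4) = 7 * 13 * 2 * 14
= 91 * 2 * 14
= 182 * 14
= 2548

2548


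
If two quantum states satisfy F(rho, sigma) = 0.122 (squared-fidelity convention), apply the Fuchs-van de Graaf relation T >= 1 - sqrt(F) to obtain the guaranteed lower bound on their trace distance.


Fuchs-van de Graaf (squared-fidelity convention): 1 - sqrt(F) <= T <= sqrt(1 - F).
Lower bound: T >= 1 - sqrt(F)
sqrt(F) = sqrt(0.122) = 0.3493
T >= 1 - 0.3493
T >= 0.6507

0.6507


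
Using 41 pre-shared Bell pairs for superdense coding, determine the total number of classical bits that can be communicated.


Superdense coding allows 2 classical bits per shared entangled pair.
41 pair(s) -> 2 * 41 = 82 classical bits

82


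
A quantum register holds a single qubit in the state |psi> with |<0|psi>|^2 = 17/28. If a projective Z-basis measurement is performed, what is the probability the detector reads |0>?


|alpha|^2 = 17/28 = 0.6071
|beta|^2 = 1 - 17/28 = 11/28 = 0.3929
P(|0>) = |alpha|^2 = 0.6071

0.6071


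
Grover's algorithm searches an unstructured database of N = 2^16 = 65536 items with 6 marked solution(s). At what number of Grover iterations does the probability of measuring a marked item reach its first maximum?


After j Grover iterations the success probability is P(j) = sin^2((2j+1)*theta), where sin(theta) = sqrt(k/N).
N = 2^16 = 65536, k = 6
sin(theta) = sqrt(k/N) = 0.009568319308
theta = arcsin(sqrt(k/N)) = 0.009568465315 rad
P(j) reaches its first maximum when (2j+1)*theta is as close as possible to pi/2, i.e. j = round(pi/(4*theta) - 1/2).
pi/(4*theta) - 1/2 = 81.5819
(For comparison, the common estimate pi/4 * sqrt(N/k) = 82.0832; the exact maximiser is used here.)
Optimal iterations = 82

82


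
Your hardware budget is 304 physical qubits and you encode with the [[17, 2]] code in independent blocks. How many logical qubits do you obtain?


Each code block uses 17 physical qubits for 2 logical qubit(s).
Number of complete blocks = floor(304 / 17) = 17
Logical qubits = 17 * 2
= 34

34


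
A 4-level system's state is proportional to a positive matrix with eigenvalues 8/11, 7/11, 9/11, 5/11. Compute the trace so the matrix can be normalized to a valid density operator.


tr(M) = sum of eigenvalues
= 8/11 + 7/11 + 9/11 + 5/11
= 29/11
= 2.6364

2.6364


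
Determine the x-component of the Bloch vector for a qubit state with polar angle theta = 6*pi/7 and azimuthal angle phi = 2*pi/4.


theta = 2.6928, phi = 1.5708
r_x = sin(theta)*cos(phi) = 0.4339 * 0.0000
r_x = 0.0000

0.0000


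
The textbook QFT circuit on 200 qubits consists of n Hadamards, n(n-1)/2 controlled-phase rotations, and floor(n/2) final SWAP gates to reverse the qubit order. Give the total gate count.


Hadamard gates: 200
Controlled rotations: n*(n-1)/2 = 200*199/2 = 19900
SWAP gates: floor(n/2) = floor(200/2) = 100
Total = 200 + 19900 + 100
= 20200

20200


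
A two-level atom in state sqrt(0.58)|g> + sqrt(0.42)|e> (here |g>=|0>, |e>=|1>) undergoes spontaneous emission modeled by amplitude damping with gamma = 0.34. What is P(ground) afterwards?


For amplitude damping with parameter gamma on state sqrt(a)|0> + sqrt(b)|1>:
alpha^2 = 0.58, beta^2 = 0.42
P(|0>) = alpha^2 + gamma * beta^2
= 0.58 + 0.34 * 0.42
= 0.58 + 0.1428
= 0.7228

0.7228


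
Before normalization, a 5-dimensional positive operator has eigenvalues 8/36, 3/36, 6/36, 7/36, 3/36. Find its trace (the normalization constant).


tr(M) = sum of eigenvalues
= 8/36 + 3/36 + 6/36 + 7/36 + 3/36
= 27/36
= 0.7500

0.7500


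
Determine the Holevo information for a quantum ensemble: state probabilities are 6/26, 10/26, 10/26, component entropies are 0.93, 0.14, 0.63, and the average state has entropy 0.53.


chi = S(rho) - sum_i p_i * S(rho_i)
Weighted entropy = 6/26 * 0.93 + 10/26 * 0.14 + 10/26 * 0.63
= 0.5108
chi = 0.53 - 0.5108
= 0.0192

0.0192


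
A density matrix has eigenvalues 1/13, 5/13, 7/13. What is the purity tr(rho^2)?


tr(rho^2) = sum of eigenvalues squared
= (1/13)^2 + (5/13)^2 + (7/13)^2
= (1 + 25 + 49) / 169
= 75/169
= 0.4438

0.4438


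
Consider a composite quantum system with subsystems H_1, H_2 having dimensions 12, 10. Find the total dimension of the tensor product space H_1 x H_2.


dim(H_1 x H_2) = 12 * 10
= 120

120


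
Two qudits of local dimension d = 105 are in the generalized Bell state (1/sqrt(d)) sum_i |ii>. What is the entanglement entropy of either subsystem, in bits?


For a maximally entangled state in d x d:
S = log2(d) = log2(105)
= 6.7142

6.7142


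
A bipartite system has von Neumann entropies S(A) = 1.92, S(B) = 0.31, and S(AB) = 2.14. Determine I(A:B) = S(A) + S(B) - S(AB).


I(A:B) = S(A) + S(B) - S(AB)
= 1.92 + 0.31 - 2.14
= 0.0900

0.0900


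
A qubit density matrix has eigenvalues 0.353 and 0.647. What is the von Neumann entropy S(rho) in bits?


S = -p*log2(p) - (1-p)*log2(1-p)
p = 0.3530, 1-p = 0.6470
= -0.3530 * log2(0.3530) - 0.6470 * log2(0.6470)
= -(-0.5303) - (-0.4064)
= 0.9367

0.9367


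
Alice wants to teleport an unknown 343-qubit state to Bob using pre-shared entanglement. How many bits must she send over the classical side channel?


Quantum teleportation requires 2 classical bits per qubit teleported.
343 qubit(s) -> 2 * 343 = 686 classical bits

686
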